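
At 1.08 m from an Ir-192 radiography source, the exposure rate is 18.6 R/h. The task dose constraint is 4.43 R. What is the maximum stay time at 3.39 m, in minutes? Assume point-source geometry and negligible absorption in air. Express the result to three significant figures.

By the inverse-square law, rate at 3.39 m:
(1.08/3.39)² = 0.1015, so 18.6 × 0.1015 = 1.888 R/h.
Stay time = 4.43 R ÷ 1.888 R/h = 2.346 h = 140.8 min.

141 min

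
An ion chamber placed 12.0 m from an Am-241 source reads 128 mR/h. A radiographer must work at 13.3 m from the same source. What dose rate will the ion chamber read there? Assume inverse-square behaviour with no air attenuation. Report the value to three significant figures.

Intensity scales as (d₁/d₂)², so scaling from 12.0 m to 13.3 m:
128 × (12.0/13.3)² = 128 × 0.8141 = 104.2 mR/h.

104 mR/h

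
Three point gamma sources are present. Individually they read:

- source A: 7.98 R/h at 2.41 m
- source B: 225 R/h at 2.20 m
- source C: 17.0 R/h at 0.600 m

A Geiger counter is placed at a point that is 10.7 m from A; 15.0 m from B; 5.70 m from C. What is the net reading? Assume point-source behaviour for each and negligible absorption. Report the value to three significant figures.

Each source contributes Iᵢ·(dᵢ/rᵢ)²; contributions add.
A: 7.98 × (2.41/10.7)² = 0.4048 R/h
B: 225 × (2.20/15.0)² = 4.840 R/h
C: 17.0 × (0.600/5.70)² = 0.1884 R/h
Total = 0.4048 + 4.840 + 0.1884 = 5.433 R/h.

5.43 R/h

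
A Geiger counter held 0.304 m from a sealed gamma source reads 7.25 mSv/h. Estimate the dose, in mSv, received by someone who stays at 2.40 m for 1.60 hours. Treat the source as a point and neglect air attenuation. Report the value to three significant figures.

By the inverse-square law, rate at 2.40 m:
(0.304/2.40)² = 0.01604, so 7.25 × 0.01604 = 0.1163 mSv/h.
Dose = rate × time = 0.1163 mSv/h × 1.600 h = 0.1861 mSv.

0.186 mSv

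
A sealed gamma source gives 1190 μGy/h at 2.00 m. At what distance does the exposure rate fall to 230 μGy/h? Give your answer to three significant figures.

4.55 m

By the inverse-square law, d₂ = d₁·√(I₁/I₂).
I₁/I₂ = 1190/230 = 5.174, so d₂ = 2.00 × √5.174 = 4.549 m.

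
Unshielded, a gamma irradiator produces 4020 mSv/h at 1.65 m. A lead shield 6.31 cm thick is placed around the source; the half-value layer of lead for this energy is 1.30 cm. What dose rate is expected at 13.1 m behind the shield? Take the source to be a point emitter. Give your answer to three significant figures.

2.21 mSv/h

Distance alone: (1.65/13.1)² = 0.01586, so 4020 × 0.01586 = 63.76 mSv/h.
Shield: 6.31/1.30 = 4.854 half-value layers → attenuation 2^(−4.854) = 0.03458.
Combined: 63.76 × 0.03458 = 2.205 mSv/h.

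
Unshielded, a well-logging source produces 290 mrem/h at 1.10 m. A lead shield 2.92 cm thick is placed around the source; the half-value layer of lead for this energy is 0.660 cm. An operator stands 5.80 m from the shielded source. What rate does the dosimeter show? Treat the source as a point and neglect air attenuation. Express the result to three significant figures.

Distance alone: 290 × (1.10/5.80)² = 290 × 0.03597 = 10.43 mrem/h.
Shield: 2.92/0.660 = 4.424 half-value layers → attenuation 2^(−4.424) = 0.04658.
Combined: 10.43 × 0.04658 = 0.4858 mrem/h.

0.486 mrem/h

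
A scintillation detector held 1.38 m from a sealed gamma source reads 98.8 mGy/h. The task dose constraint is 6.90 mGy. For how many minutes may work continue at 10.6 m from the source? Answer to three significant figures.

Applying the 1/r² law, rate at 10.6 m:
98.8 × (1.38/10.6)² = 98.8 × 0.01695 = 1.675 mGy/h.
Stay time = 6.90 mGy ÷ 1.675 mGy/h = 4.119 h = 247.1 min.

247 min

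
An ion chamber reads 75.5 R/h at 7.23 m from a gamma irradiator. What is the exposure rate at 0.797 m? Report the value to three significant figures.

6210 R/h

Applying the 1/r² law, the rate at 0.797 m is
75.5 × (7.23/0.797)² = 75.5 × 82.29 = 6213 R/h.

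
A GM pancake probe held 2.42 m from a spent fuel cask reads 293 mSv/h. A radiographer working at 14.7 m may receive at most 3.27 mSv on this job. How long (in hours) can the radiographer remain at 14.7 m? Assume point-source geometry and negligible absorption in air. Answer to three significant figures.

By the inverse-square law, rate at 14.7 m:
(2.42/14.7)² = 0.02710, so 293 × 0.02710 = 7.940 mSv/h.
Stay time = 3.27 mSv ÷ 7.940 mSv/h = 0.4118 h.

0.412 h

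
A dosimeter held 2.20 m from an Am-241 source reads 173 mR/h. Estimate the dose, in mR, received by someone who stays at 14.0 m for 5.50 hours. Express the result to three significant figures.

Since intensity falls as 1/r², rate at 14.0 m:
(2.20/14.0)² = 0.02469, so 173 × 0.02469 = 4.271 mR/h.
Dose = rate × time = 4.271 mR/h × 5.500 h = 23.49 mR.

23.5 mR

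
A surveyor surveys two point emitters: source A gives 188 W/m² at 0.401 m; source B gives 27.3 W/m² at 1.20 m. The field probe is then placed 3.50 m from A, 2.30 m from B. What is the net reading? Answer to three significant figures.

Each source contributes Iᵢ·(dᵢ/rᵢ)²; contributions add.
A: 188 × (0.401/3.50)² = 2.468 W/m²
B: 27.3 × (1.20/2.30)² = 7.431 W/m²
Total = 2.468 + 7.431 = 9.899 W/m².

9.90 W/m²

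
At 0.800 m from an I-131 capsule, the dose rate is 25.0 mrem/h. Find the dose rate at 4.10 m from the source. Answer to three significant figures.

0.952 mrem/h

Using I₁d₁² = I₂d₂², the rate at 4.10 m is
25.0 × (0.800/4.10)² = 25.0 × 0.03807 = 0.9517 mrem/h.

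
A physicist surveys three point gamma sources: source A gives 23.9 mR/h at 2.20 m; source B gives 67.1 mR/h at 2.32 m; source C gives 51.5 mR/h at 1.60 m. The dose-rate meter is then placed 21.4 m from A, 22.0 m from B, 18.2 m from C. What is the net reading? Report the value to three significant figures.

1.40 mR/h

Each source contributes Iᵢ·(dᵢ/rᵢ)²; contributions add.
A: 23.9 × (2.20/21.4)² = 0.2526 mR/h
B: 67.1 × (2.32/22.0)² = 0.7462 mR/h
C: 51.5 × (1.60/18.2)² = 0.3980 mR/h
Total = 0.2526 + 0.7462 + 0.3980 = 1.397 mR/h.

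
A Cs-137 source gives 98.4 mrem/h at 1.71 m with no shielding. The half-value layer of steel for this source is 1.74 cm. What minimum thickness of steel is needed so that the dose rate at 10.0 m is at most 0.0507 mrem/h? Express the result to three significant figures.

At 10.0 m, distance alone gives (1.71/10.0)² = 0.02924, so 98.4 × 0.02924 = 2.877 mrem/h.
Further attenuation needed: 2.877/0.0507 = 56.75.
n = log₂(56.75) = 5.827 half-value layers.
Thickness = 5.827 × 1.74 cm = 10.14 cm.

10.1 cm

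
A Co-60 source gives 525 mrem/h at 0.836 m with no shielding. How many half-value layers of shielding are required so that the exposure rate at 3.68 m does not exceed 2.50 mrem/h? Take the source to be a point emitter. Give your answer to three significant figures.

At 3.68 m, distance alone gives 525 × (0.836/3.68)² = 525 × 0.05161 = 27.10 mrem/h.
Further attenuation needed: 27.10/2.50 = 10.84.
n = log₂(10.84) = 3.438 half-value layers.

3.44 half-value layers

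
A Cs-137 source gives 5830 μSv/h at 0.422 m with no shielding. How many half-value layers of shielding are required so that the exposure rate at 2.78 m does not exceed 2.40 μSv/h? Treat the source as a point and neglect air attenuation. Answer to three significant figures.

5.81 half-value layers

At 2.78 m, distance alone gives 5830 × (0.422/2.78)² = 5830 × 0.02304 = 134.3 μSv/h.
Further attenuation needed: 134.3/2.40 = 55.96.
n = log₂(55.96) = 5.806 half-value layers.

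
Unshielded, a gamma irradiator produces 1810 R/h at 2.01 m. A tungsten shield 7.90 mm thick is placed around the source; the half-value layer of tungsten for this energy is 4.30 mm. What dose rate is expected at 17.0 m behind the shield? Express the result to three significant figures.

Distance alone: 1810 × (2.01/17.0)² = 1810 × 0.01398 = 25.30 R/h.
Shield: 7.90/4.30 = 1.837 half-value layers → attenuation 2^(−1.837) = 0.2799.
Combined: 25.30 × 0.2799 = 7.081 R/h.

7.08 R/h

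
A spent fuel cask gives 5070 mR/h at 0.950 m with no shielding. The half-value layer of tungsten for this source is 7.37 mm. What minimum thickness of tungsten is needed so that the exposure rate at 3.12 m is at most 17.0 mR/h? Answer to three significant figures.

35.3 mm

At 3.12 m, distance alone gives 5070 × (0.950/3.12)² = 5070 × 0.09271 = 470.0 mR/h.
Further attenuation needed: 470.0/17.0 = 27.65.
n = log₂(27.65) = 4.789 half-value layers.
Thickness = 4.789 × 7.37 mm = 35.29 mm.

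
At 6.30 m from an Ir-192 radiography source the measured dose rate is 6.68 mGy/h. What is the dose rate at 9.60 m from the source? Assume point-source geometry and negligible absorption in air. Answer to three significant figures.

Applying the 1/r² law, scaling from 6.30 m to 9.60 m:
6.68 × (6.30/9.60)² = 6.68 × 0.4307 = 2.877 mGy/h.

2.88 mGy/h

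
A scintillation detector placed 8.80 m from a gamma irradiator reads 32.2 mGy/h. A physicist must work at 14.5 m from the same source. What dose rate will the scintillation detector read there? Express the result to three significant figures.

Intensity scales as (d₁/d₂)², so scaling from 8.80 m to 14.5 m:
32.2 × (8.80/14.5)² = 32.2 × 0.3683 = 11.86 mGy/h.

11.9 mGy/h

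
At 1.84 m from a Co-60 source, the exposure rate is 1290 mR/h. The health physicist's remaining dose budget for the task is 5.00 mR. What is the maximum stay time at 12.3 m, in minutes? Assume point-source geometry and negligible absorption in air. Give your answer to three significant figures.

Applying the 1/r² law, rate at 12.3 m:
1290 × (1.84/12.3)² = 1290 × 0.02238 = 28.87 mR/h.
Stay time = 5.00 mR ÷ 28.87 mR/h = 0.1732 h = 10.39 min.

10.4 min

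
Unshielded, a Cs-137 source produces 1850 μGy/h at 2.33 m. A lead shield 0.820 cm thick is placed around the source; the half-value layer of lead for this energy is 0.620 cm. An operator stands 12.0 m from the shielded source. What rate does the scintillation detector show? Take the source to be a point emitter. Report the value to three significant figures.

27.9 μGy/h

Distance alone: (2.33/12.0)² = 0.03770, so 1850 × 0.03770 = 69.74 μGy/h.
Shield: 0.820/0.620 = 1.323 half-value layers → attenuation 2^(−1.323) = 0.3997.
Combined: 69.74 × 0.3997 = 27.88 μGy/h.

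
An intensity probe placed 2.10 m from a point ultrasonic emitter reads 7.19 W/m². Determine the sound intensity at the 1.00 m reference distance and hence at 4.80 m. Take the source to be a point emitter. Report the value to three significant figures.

Using I₁d₁² = I₂d₂²,
At 1.00 m: (2.10/1.00)² = 4.410, so 7.19 × 4.410 = 31.71 W/m²
At 4.80 m: 31.71 × (1.00/4.80)² = 31.71 × 0.04340 = 1.376 W/m².

31.7 W/m²; 1.38 W/m²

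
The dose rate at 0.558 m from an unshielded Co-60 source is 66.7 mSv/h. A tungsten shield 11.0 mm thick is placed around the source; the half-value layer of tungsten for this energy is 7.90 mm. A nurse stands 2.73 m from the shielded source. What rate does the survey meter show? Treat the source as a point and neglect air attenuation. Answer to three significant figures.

1.06 mSv/h

Distance alone: (0.558/2.73)² = 0.04178, so 66.7 × 0.04178 = 2.787 mSv/h.
Shield: 11.0/7.90 = 1.392 half-value layers → attenuation 2^(−1.392) = 0.3810.
Combined: 2.787 × 0.3810 = 1.062 mSv/h.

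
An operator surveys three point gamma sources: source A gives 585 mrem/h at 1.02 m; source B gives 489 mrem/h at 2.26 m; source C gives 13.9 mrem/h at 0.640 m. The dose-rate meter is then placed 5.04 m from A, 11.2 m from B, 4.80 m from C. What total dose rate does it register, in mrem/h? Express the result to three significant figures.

Each source contributes Iᵢ·(dᵢ/rᵢ)²; contributions add.
A: 585 × (1.02/5.04)² = 23.96 mrem/h
B: 489 × (2.26/11.2)² = 19.91 mrem/h
C: 13.9 × (0.640/4.80)² = 0.2471 mrem/h
Total = 23.96 + 19.91 + 0.2471 = 44.12 mrem/h.

44.1 mrem/h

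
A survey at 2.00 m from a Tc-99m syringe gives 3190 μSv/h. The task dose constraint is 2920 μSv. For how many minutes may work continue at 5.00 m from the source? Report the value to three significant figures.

343 min

Using I₁d₁² = I₂d₂², rate at 5.00 m:
(2.00/5.00)² = 0.1600, so 3190 × 0.1600 = 510.4 μSv/h.
Stay time = 2920 μSv ÷ 510.4 μSv/h = 5.721 h = 343.3 min.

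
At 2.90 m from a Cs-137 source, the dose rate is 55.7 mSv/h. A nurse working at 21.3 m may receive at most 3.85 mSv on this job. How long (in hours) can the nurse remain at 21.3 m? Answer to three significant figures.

3.73 h

By the inverse-square law, rate at 21.3 m:
55.7 × (2.90/21.3)² = 55.7 × 0.01854 = 1.033 mSv/h.
Stay time = 3.85 mSv ÷ 1.033 mSv/h = 3.727 h.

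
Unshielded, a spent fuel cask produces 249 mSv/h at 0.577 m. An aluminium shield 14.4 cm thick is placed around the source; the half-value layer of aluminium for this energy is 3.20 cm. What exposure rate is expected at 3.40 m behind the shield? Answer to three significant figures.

0.317 mSv/h

Distance alone: (0.577/3.40)² = 0.02880, so 249 × 0.02880 = 7.171 mSv/h.
Shield: 14.4/3.20 = 4.500 half-value layers → attenuation 2^(−4.500) = 0.04419.
Combined: 7.171 × 0.04419 = 0.3169 mSv/h.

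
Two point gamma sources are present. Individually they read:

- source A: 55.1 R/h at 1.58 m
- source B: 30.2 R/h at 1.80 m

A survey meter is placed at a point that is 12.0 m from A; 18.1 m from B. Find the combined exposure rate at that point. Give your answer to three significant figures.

1.25 R/h

By superposition, sum each source's inverse-square contribution:
A: 55.1 × (1.58/12.0)² = 0.9552 R/h
B: 30.2 × (1.80/18.1)² = 0.2987 R/h
Total = 0.9552 + 0.2987 = 1.254 R/h.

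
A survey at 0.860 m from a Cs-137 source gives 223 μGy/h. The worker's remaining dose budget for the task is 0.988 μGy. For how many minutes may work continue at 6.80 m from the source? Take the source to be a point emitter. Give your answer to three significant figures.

Using I₁d₁² = I₂d₂², rate at 6.80 m:
(0.860/6.80)² = 0.01599, so 223 × 0.01599 = 3.566 μGy/h.
Stay time = 0.988 μGy ÷ 3.566 μGy/h = 0.2771 h = 16.63 min.

16.6 min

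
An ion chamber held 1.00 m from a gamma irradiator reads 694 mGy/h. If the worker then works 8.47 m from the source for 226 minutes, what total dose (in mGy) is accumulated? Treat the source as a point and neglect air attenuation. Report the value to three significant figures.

36.4 mGy

By the inverse-square law, rate at 8.47 m:
694 × (1.00/8.47)² = 694 × 0.01394 = 9.674 mGy/h.
Dose = rate × time = 9.674 mGy/h × 3.767 h = 36.44 mGy.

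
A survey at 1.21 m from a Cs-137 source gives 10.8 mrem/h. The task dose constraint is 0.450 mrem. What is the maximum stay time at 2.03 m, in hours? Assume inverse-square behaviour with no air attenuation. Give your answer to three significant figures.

Intensity scales as (d₁/d₂)², so rate at 2.03 m:
(1.21/2.03)² = 0.3553, so 10.8 × 0.3553 = 3.837 mrem/h.
Stay time = 0.450 mrem ÷ 3.837 mrem/h = 0.1173 h.

0.117 h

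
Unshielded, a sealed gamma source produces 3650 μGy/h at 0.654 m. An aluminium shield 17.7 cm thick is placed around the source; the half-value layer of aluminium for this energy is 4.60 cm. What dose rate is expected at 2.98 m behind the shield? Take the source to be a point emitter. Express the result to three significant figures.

Distance alone: 3650 × (0.654/2.98)² = 3650 × 0.04816 = 175.8 μGy/h.
Shield: 17.7/4.60 = 3.848 half-value layers → attenuation 2^(−3.848) = 0.06944.
Combined: 175.8 × 0.06944 = 12.21 μGy/h.

12.2 μGy/h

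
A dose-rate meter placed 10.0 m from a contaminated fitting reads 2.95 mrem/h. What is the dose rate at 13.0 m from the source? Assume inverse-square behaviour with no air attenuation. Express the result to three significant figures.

1.75 mrem/h

Intensity scales as (d₁/d₂)², so scaling from 10.0 m to 13.0 m:
2.95 × (10.0/13.0)² = 2.95 × 0.5917 = 1.746 mrem/h.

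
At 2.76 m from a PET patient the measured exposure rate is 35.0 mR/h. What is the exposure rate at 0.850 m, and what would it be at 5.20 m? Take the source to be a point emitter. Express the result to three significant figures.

Applying the 1/r² law,
At 0.850 m: 35.0 × (2.76/0.850)² = 35.0 × 10.54 = 368.9 mR/h
At 5.20 m: 368.9 × (0.850/5.20)² = 368.9 × 0.02672 = 9.857 mR/h.

369 mR/h; 9.86 mR/h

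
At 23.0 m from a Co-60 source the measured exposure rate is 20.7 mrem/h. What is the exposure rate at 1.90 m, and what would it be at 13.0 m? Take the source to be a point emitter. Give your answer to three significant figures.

3030 mrem/h; 64.8 mrem/h

Using I₁d₁² = I₂d₂²,
At 1.90 m: 20.7 × (23.0/1.90)² = 20.7 × 146.5 = 3033 mrem/h
At 13.0 m: 3033 × (1.90/13.0)² = 3033 × 0.02136 = 64.78 mrem/h.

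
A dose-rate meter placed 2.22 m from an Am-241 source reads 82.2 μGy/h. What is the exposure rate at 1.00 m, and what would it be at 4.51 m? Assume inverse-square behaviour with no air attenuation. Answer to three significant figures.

By the inverse-square law,
At 1.00 m: (2.22/1.00)² = 4.928, so 82.2 × 4.928 = 405.1 μGy/h
At 4.51 m: (1.00/4.51)² = 0.04916, so 405.1 × 0.04916 = 19.91 μGy/h.

405 μGy/h; 19.9 μGy/h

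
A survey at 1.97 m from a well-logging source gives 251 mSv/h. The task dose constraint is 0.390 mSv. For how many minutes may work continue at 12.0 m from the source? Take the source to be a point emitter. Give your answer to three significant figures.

3.46 min

Intensity scales as (d₁/d₂)², so rate at 12.0 m:
251 × (1.97/12.0)² = 251 × 0.02695 = 6.764 mSv/h.
Stay time = 0.390 mSv ÷ 6.764 mSv/h = 0.05766 h = 3.460 min.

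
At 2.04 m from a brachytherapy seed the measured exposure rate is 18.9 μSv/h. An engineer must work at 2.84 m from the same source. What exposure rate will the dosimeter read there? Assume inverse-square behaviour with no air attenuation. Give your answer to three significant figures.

Since intensity falls as 1/r², scaling from 2.04 m to 2.84 m:
18.9 × (2.04/2.84)² = 18.9 × 0.5160 = 9.752 μSv/h.

9.75 μSv/h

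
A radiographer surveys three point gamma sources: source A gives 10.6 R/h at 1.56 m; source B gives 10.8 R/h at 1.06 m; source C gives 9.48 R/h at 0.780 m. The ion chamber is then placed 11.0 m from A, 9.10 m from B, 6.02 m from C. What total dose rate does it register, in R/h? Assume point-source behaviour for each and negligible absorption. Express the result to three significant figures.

Each source contributes Iᵢ·(dᵢ/rᵢ)²; contributions add.
A: 10.6 × (1.56/11.0)² = 0.2132 R/h
B: 10.8 × (1.06/9.10)² = 0.1465 R/h
C: 9.48 × (0.780/6.02)² = 0.1591 R/h
Total = 0.2132 + 0.1465 + 0.1591 = 0.5188 R/h.

0.519 R/h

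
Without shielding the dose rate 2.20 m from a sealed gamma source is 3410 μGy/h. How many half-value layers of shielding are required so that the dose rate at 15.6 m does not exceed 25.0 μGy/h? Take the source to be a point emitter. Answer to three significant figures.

1.44 half-value layers

At 15.6 m, distance alone gives 3410 × (2.20/15.6)² = 3410 × 0.01989 = 67.82 μGy/h.
Further attenuation needed: 67.82/25.0 = 2.713.
n = log₂(2.713) = 1.440 half-value layers.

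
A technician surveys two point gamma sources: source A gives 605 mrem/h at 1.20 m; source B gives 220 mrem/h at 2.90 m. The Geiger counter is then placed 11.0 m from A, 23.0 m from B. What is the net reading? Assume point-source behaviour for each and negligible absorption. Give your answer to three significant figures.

10.7 mrem/h

Each source contributes Iᵢ·(dᵢ/rᵢ)²; contributions add.
A: 605 × (1.20/11.0)² = 7.200 mrem/h
B: 220 × (2.90/23.0)² = 3.498 mrem/h
Total = 7.200 + 3.498 = 10.70 mrem/h.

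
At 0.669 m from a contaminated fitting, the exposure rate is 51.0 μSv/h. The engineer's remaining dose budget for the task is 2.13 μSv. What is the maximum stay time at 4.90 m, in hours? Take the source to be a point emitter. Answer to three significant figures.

By the inverse-square law, rate at 4.90 m:
(0.669/4.90)² = 0.01864, so 51.0 × 0.01864 = 0.9506 μSv/h.
Stay time = 2.13 μSv ÷ 0.9506 μSv/h = 2.241 h.

2.24 h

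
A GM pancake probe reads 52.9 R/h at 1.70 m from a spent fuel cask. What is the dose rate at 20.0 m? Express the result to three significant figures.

0.382 R/h

Using I₁d₁² = I₂d₂², the rate at 20.0 m is
52.9 × (1.70/20.0)² = 52.9 × 0.007225 = 0.3822 R/h.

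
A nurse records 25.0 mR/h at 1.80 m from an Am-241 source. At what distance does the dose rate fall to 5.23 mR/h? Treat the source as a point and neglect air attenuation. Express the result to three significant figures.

Intensity scales as (d₁/d₂)², so d₂ = d₁·√(I₁/I₂).
I₁/I₂ = 25.0/5.23 = 4.780, so d₂ = 1.80 × √4.780 = 3.935 m.

3.94 m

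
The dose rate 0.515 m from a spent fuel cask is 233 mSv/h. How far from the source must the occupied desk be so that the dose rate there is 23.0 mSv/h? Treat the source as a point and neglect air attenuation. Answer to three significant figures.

By the inverse-square law, d₂ = d₁·√(I₁/I₂).
I₁/I₂ = 233/23.0 = 10.13, so d₂ = 0.515 × √10.13 = 1.639 m.

1.64 m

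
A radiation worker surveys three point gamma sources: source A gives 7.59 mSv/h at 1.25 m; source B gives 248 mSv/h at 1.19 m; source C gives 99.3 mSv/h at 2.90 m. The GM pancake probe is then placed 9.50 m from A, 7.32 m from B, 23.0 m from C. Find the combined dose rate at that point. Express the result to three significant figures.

By superposition, sum each source's inverse-square contribution:
A: 7.59 × (1.25/9.50)² = 0.1314 mSv/h
B: 248 × (1.19/7.32)² = 6.554 mSv/h
C: 99.3 × (2.90/23.0)² = 1.579 mSv/h
Total = 0.1314 + 6.554 + 1.579 = 8.264 mSv/h.

8.26 mSv/h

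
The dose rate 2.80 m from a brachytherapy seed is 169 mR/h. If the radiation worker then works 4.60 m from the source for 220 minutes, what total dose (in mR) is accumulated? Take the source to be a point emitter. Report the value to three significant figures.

Applying the 1/r² law, rate at 4.60 m:
(2.80/4.60)² = 0.3705, so 169 × 0.3705 = 62.61 mR/h.
Dose = rate × time = 62.61 mR/h × 3.667 h = 229.6 mR.

230 mR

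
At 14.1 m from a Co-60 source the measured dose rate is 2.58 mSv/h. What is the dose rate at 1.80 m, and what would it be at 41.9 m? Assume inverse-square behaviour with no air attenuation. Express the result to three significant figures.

158 mSv/h; 0.292 mSv/h

Using I₁d₁² = I₂d₂²,
At 1.80 m: 2.58 × (14.1/1.80)² = 2.58 × 61.36 = 158.3 mSv/h
At 41.9 m: 158.3 × (1.80/41.9)² = 158.3 × 0.001846 = 0.2922 mSv/h.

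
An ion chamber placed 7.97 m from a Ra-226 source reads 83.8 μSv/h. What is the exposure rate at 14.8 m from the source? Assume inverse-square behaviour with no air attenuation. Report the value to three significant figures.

24.3 μSv/h

By the inverse-square law, scaling from 7.97 m to 14.8 m:
83.8 × (7.97/14.8)² = 83.8 × 0.2900 = 24.30 μSv/h.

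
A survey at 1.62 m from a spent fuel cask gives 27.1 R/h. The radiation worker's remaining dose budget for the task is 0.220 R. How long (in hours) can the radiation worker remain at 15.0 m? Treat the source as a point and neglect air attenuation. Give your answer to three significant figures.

By the inverse-square law, rate at 15.0 m:
(1.62/15.0)² = 0.01166, so 27.1 × 0.01166 = 0.3160 R/h.
Stay time = 0.220 R ÷ 0.3160 R/h = 0.6962 h.

0.696 h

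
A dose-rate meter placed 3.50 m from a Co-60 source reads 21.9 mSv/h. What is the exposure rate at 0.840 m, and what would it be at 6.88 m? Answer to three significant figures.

By the inverse-square law,
At 0.840 m: 21.9 × (3.50/0.840)² = 21.9 × 17.36 = 380.2 mSv/h
At 6.88 m: (0.840/6.88)² = 0.01491, so 380.2 × 0.01491 = 5.669 mSv/h.

380 mSv/h; 5.67 mSv/h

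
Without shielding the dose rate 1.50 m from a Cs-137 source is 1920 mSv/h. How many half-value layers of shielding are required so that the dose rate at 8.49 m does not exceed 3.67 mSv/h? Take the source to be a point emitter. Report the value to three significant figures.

4.03 half-value layers

At 8.49 m, distance alone gives (1.50/8.49)² = 0.03122, so 1920 × 0.03122 = 59.94 mSv/h.
Further attenuation needed: 59.94/3.67 = 16.33.
n = log₂(16.33) = 4.029 half-value layers.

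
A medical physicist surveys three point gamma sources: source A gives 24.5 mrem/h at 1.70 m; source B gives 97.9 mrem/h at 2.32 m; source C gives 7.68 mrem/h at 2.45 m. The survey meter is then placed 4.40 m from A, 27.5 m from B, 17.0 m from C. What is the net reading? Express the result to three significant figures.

Each source contributes Iᵢ·(dᵢ/rᵢ)²; contributions add.
A: 24.5 × (1.70/4.40)² = 3.657 mrem/h
B: 97.9 × (2.32/27.5)² = 0.6968 mrem/h
C: 7.68 × (2.45/17.0)² = 0.1595 mrem/h
Total = 3.657 + 0.6968 + 0.1595 = 4.513 mrem/h.

4.51 mrem/h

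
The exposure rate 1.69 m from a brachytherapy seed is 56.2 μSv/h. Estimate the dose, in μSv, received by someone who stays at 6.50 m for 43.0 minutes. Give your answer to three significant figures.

2.72 μSv

By the inverse-square law, rate at 6.50 m:
(1.69/6.50)² = 0.06760, so 56.2 × 0.06760 = 3.799 μSv/h.
Dose = rate × time = 3.799 μSv/h × 0.7167 h = 2.723 μSv.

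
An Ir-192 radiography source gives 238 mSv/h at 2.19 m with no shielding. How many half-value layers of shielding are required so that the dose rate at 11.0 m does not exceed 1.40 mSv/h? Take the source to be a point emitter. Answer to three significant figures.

2.75 half-value layers

At 11.0 m, distance alone gives 238 × (2.19/11.0)² = 238 × 0.03964 = 9.434 mSv/h.
Further attenuation needed: 9.434/1.40 = 6.739.
n = log₂(6.739) = 2.753 half-value layers.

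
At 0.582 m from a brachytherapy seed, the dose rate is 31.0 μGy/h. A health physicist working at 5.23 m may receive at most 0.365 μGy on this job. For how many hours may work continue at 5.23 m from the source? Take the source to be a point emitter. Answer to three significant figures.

Since intensity falls as 1/r², rate at 5.23 m:
31.0 × (0.582/5.23)² = 31.0 × 0.01238 = 0.3838 μGy/h.
Stay time = 0.365 μGy ÷ 0.3838 μGy/h = 0.9510 h.

0.951 h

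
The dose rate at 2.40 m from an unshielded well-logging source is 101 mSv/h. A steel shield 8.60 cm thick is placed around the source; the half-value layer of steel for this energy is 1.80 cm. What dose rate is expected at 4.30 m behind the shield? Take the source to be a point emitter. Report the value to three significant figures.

1.15 mSv/h

Distance alone: (2.40/4.30)² = 0.3115, so 101 × 0.3115 = 31.46 mSv/h.
Shield: 8.60/1.80 = 4.778 half-value layers → attenuation 2^(−4.778) = 0.03645.
Combined: 31.46 × 0.03645 = 1.147 mSv/h.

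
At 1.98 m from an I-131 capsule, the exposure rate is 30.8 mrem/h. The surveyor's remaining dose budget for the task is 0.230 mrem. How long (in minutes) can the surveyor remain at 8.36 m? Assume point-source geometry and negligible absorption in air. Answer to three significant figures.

Applying the 1/r² law, rate at 8.36 m:
30.8 × (1.98/8.36)² = 30.8 × 0.05609 = 1.728 mrem/h.
Stay time = 0.230 mrem ÷ 1.728 mrem/h = 0.1331 h = 7.986 min.

7.99 min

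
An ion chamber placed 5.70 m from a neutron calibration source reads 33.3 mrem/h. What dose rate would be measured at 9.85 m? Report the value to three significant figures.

Using I₁d₁² = I₂d₂², scaling from 5.70 m to 9.85 m:
33.3 × (5.70/9.85)² = 33.3 × 0.3349 = 11.15 mrem/h.

11.2 mrem/h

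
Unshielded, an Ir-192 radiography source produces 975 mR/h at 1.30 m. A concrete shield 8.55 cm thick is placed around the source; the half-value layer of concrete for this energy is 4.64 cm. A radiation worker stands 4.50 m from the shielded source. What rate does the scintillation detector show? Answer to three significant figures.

Distance alone: (1.30/4.50)² = 0.08346, so 975 × 0.08346 = 81.37 mR/h.
Shield: 8.55/4.64 = 1.843 half-value layers → attenuation 2^(−1.843) = 0.2787.
Combined: 81.37 × 0.2787 = 22.68 mR/h.

22.7 mR/h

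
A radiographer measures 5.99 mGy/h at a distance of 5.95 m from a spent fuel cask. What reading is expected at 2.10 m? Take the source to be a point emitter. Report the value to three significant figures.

48.1 mGy/h

Intensity scales as (d₁/d₂)², so the rate at 2.10 m is
(5.95/2.10)² = 8.028, so 5.99 × 8.028 = 48.09 mGy/h.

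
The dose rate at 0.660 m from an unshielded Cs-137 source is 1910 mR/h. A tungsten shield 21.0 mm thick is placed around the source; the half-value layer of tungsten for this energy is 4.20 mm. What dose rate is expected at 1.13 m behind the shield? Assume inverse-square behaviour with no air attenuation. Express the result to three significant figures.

Distance alone: 1910 × (0.660/1.13)² = 1910 × 0.3411 = 651.5 mR/h.
Shield: 21.0/4.20 = 5.000 half-value layers → attenuation 2^(−5.000) = 0.03125.
Combined: 651.5 × 0.03125 = 20.36 mR/h.

20.4 mR/h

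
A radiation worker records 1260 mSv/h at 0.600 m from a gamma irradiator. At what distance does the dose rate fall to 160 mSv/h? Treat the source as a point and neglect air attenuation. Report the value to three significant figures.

Since intensity falls as 1/r², d₂ = d₁·√(I₁/I₂).
I₁/I₂ = 1260/160 = 7.875, so d₂ = 0.600 × √7.875 = 1.684 m.

1.68 m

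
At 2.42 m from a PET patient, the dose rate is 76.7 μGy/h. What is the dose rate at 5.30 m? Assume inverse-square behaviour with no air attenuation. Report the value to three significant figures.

16.0 μGy/h

Using I₁d₁² = I₂d₂², the rate at 5.30 m is
(2.42/5.30)² = 0.2085, so 76.7 × 0.2085 = 15.99 μGy/h.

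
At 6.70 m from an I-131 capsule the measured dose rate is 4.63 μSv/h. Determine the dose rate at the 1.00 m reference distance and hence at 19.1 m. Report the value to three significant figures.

208 μSv/h; 0.570 μSv/h

Applying the 1/r² law,
At 1.00 m: 4.63 × (6.70/1.00)² = 4.63 × 44.89 = 207.8 μSv/h
At 19.1 m: (1.00/19.1)² = 0.002741, so 207.8 × 0.002741 = 0.5696 μSv/h.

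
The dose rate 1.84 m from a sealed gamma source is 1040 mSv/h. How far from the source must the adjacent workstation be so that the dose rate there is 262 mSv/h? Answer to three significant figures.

3.67 m

Using I₁d₁² = I₂d₂², d₂ = d₁·√(I₁/I₂).
I₁/I₂ = 1040/262 = 3.969, so d₂ = 1.84 × √3.969 = 3.666 m.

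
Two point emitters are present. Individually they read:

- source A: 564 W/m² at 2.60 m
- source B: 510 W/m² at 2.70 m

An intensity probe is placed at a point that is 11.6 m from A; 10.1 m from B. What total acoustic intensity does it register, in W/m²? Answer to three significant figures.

64.8 W/m²

Each source contributes Iᵢ·(dᵢ/rᵢ)²; contributions add.
A: 564 × (2.60/11.6)² = 28.33 W/m²
B: 510 × (2.70/10.1)² = 36.45 W/m²
Total = 28.33 + 36.45 = 64.78 W/m².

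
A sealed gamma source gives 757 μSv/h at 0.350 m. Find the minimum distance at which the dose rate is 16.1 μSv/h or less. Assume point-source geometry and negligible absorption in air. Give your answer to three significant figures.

Intensity scales as (d₁/d₂)², so d₂ = d₁·√(I₁/I₂).
I₁/I₂ = 757/16.1 = 47.02, so d₂ = 0.350 × √47.02 = 2.400 m.

2.40 m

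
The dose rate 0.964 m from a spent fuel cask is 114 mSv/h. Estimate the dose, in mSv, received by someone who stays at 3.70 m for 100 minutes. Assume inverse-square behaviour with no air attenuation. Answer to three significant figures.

12.9 mSv

By the inverse-square law, rate at 3.70 m:
(0.964/3.70)² = 0.06788, so 114 × 0.06788 = 7.738 mSv/h.
Dose = rate × time = 7.738 mSv/h × 1.667 h = 12.90 mSv.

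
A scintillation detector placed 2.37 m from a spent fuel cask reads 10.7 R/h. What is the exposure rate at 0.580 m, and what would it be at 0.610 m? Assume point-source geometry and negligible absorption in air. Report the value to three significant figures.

By the inverse-square law,
At 0.580 m: 10.7 × (2.37/0.580)² = 10.7 × 16.70 = 178.7 R/h
At 0.610 m: 178.7 × (0.580/0.610)² = 178.7 × 0.9041 = 161.6 R/h.

179 R/h; 162 R/h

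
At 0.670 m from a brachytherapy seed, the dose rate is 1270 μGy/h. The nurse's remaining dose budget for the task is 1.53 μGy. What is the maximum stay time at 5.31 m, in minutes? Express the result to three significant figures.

Applying the 1/r² law, rate at 5.31 m:
1270 × (0.670/5.31)² = 1270 × 0.01592 = 20.22 μGy/h.
Stay time = 1.53 μGy ÷ 20.22 μGy/h = 0.07567 h = 4.540 min.

4.54 min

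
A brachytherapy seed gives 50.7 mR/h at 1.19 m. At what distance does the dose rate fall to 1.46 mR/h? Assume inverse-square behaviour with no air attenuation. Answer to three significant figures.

7.01 m

Applying the 1/r² law, d₂ = d₁·√(I₁/I₂).
I₁/I₂ = 50.7/1.46 = 34.73, so d₂ = 1.19 × √34.73 = 7.013 m.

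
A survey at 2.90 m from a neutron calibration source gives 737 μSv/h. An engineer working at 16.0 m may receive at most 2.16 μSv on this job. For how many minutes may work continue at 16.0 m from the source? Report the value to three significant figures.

5.35 min

By the inverse-square law, rate at 16.0 m:
737 × (2.90/16.0)² = 737 × 0.03285 = 24.21 μSv/h.
Stay time = 2.16 μSv ÷ 24.21 μSv/h = 0.08922 h = 5.353 min.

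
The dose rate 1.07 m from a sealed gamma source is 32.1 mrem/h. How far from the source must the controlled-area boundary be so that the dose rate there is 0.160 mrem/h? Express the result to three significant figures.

15.2 m

By the inverse-square law, d₂ = d₁·√(I₁/I₂).
I₁/I₂ = 32.1/0.160 = 200.6, so d₂ = 1.07 × √200.6 = 15.15 m.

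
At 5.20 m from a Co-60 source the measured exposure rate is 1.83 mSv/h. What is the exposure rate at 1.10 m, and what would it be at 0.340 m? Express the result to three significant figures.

Since intensity falls as 1/r²,
At 1.10 m: (5.20/1.10)² = 22.35, so 1.83 × 22.35 = 40.90 mSv/h
At 0.340 m: 40.90 × (1.10/0.340)² = 40.90 × 10.47 = 428.2 mSv/h.

40.9 mSv/h; 428 mSv/h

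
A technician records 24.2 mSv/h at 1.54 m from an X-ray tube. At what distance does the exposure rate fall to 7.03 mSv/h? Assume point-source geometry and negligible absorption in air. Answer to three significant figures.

By the inverse-square law, d₂ = d₁·√(I₁/I₂).
I₁/I₂ = 24.2/7.03 = 3.442, so d₂ = 1.54 × √3.442 = 2.857 m.

2.86 m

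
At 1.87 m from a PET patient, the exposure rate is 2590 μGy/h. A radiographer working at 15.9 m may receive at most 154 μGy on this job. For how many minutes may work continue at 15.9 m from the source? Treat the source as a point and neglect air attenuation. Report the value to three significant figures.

258 min

By the inverse-square law, rate at 15.9 m:
(1.87/15.9)² = 0.01383, so 2590 × 0.01383 = 35.82 μGy/h.
Stay time = 154 μGy ÷ 35.82 μGy/h = 4.299 h = 257.9 min.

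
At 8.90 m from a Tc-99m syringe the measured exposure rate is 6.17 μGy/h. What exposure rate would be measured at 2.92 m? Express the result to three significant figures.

Using I₁d₁² = I₂d₂², scaling from 8.90 m to 2.92 m:
6.17 × (8.90/2.92)² = 6.17 × 9.290 = 57.32 μGy/h.

57.3 μGy/h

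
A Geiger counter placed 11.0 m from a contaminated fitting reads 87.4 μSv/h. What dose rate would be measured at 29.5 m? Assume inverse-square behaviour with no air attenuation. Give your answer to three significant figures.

Applying the 1/r² law, scaling from 11.0 m to 29.5 m:
(11.0/29.5)² = 0.1390, so 87.4 × 0.1390 = 12.15 μSv/h.

12.2 μSv/h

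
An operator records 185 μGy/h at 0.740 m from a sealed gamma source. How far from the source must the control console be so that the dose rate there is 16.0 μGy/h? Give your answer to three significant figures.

Using I₁d₁² = I₂d₂², d₂ = d₁·√(I₁/I₂).
I₁/I₂ = 185/16.0 = 11.56, so d₂ = 0.740 × √11.56 = 2.516 m.

2.52 m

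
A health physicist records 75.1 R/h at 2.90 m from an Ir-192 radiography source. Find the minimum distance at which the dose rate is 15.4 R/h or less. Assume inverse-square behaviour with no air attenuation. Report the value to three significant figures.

Intensity scales as (d₁/d₂)², so d₂ = d₁·√(I₁/I₂).
I₁/I₂ = 75.1/15.4 = 4.877, so d₂ = 2.90 × √4.877 = 6.404 m.

6.40 m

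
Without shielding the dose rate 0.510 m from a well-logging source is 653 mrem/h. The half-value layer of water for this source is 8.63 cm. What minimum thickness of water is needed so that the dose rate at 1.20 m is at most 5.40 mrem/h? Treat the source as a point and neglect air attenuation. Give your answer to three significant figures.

38.4 cm

At 1.20 m, distance alone gives (0.510/1.20)² = 0.1806, so 653 × 0.1806 = 117.9 mrem/h.
Further attenuation needed: 117.9/5.40 = 21.83.
n = log₂(21.83) = 4.448 half-value layers.
Thickness = 4.448 × 8.63 cm = 38.39 cm.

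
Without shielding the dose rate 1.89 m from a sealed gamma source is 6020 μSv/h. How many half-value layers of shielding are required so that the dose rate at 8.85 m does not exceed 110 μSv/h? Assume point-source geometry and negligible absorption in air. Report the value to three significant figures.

1.32 half-value layers

At 8.85 m, distance alone gives (1.89/8.85)² = 0.04561, so 6020 × 0.04561 = 274.6 μSv/h.
Further attenuation needed: 274.6/110 = 2.496.
n = log₂(2.496) = 1.320 half-value layers.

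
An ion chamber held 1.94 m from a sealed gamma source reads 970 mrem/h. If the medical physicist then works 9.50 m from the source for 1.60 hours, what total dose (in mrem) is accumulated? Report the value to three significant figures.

Applying the 1/r² law, rate at 9.50 m:
970 × (1.94/9.50)² = 970 × 0.04170 = 40.45 mrem/h.
Dose = rate × time = 40.45 mrem/h × 1.600 h = 64.72 mrem.

64.7 mrem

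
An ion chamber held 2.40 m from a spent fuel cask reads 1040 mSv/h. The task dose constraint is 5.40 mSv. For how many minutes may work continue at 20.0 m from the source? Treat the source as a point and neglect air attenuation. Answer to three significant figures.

Intensity scales as (d₁/d₂)², so rate at 20.0 m:
1040 × (2.40/20.0)² = 1040 × 0.01440 = 14.98 mSv/h.
Stay time = 5.40 mSv ÷ 14.98 mSv/h = 0.3605 h = 21.63 min.

21.6 min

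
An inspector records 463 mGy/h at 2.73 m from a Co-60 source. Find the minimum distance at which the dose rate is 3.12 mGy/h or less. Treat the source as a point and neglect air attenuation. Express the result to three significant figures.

Intensity scales as (d₁/d₂)², so d₂ = d₁·√(I₁/I₂).
I₁/I₂ = 463/3.12 = 148.4, so d₂ = 2.73 × √148.4 = 33.26 m.

33.3 m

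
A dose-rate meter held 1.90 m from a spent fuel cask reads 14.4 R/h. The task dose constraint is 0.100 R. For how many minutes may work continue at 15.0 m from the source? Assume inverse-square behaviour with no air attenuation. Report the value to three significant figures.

By the inverse-square law, rate at 15.0 m:
14.4 × (1.90/15.0)² = 14.4 × 0.01604 = 0.2310 R/h.
Stay time = 0.100 R ÷ 0.2310 R/h = 0.4329 h = 25.97 min.

26.0 min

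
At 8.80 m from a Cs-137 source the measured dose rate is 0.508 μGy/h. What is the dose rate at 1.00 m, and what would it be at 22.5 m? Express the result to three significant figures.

39.3 μGy/h; 0.0777 μGy/h

Since intensity falls as 1/r²,
At 1.00 m: (8.80/1.00)² = 77.44, so 0.508 × 77.44 = 39.34 μGy/h
At 22.5 m: 39.34 × (1.00/22.5)² = 39.34 × 0.001975 = 0.07770 μGy/h.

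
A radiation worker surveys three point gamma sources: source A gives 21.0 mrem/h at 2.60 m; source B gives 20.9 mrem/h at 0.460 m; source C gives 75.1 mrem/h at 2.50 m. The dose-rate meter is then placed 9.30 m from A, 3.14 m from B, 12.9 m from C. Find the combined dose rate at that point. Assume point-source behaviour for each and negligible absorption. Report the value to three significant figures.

By superposition, sum each source's inverse-square contribution:
A: 21.0 × (2.60/9.30)² = 1.641 mrem/h
B: 20.9 × (0.460/3.14)² = 0.4485 mrem/h
C: 75.1 × (2.50/12.9)² = 2.821 mrem/h
Total = 1.641 + 0.4485 + 2.821 = 4.910 mrem/h.

4.91 mrem/h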